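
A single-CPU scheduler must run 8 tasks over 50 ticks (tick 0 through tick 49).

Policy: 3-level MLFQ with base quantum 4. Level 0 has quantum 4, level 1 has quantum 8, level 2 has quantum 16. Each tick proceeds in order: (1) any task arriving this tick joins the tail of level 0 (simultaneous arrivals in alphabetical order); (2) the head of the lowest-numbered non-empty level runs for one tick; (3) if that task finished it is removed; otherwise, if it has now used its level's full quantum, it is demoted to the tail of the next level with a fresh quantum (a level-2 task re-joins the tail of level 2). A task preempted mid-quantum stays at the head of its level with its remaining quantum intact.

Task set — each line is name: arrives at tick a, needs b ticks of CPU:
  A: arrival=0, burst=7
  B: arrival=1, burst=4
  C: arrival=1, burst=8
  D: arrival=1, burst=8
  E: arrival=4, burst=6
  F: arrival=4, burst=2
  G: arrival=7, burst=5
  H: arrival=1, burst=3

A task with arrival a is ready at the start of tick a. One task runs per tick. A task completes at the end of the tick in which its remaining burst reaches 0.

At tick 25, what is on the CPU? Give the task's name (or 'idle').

t=0: L0/L1/L2 = A/-/- → run A
t=1: L0/L1/L2 = ABCDH/-/- → run A
t=2: L0/L1/L2 = ABCDH/-/- → run A
t=3: L0/L1/L2 = ABCDH/-/- → run A
t=4: L0/L1/L2 = BCDHEF/A/- → run B
t=5: L0/L1/L2 = BCDHEF/A/- → run B
t=6: L0/L1/L2 = BCDHEF/A/- → run B
t=7: L0/L1/L2 = BCDHEFG/A/- → run B
t=8: L0/L1/L2 = CDHEFG/A/- → run C
t=9: L0/L1/L2 = CDHEFG/A/- → run C
t=10: L0/L1/L2 = CDHEFG/A/- → run C
t=11: L0/L1/L2 = CDHEFG/A/- → run C
t=12: L0/L1/L2 = DHEFG/AC/- → run D
t=13: L0/L1/L2 = DHEFG/AC/- → run D
t=14: L0/L1/L2 = DHEFG/AC/- → run D
t=15: L0/L1/L2 = DHEFG/AC/- → run D
t=16: L0/L1/L2 = HEFG/ACD/- → run H
t=17: L0/L1/L2 = HEFG/ACD/- → run H
t=18: L0/L1/L2 = HEFG/ACD/- → run H
t=19: L0/L1/L2 = EFG/ACD/- → run E
t=20: L0/L1/L2 = EFG/ACD/- → run E
t=21: L0/L1/L2 = EFG/ACD/- → run E
t=22: L0/L1/L2 = EFG/ACD/- → run E
t=23: L0/L1/L2 = FG/ACDE/- → run F
t=24: L0/L1/L2 = FG/ACDE/- → run F
t=25: L0/L1/L2 = G/ACDE/- → run G
t=26: L0/L1/L2 = G/ACDE/- → run G
t=27: L0/L1/L2 = G/ACDE/- → run G
t=28: L0/L1/L2 = G/ACDE/- → run G
t=29: L0/L1/L2 = -/ACDEG/- → run A
t=30: L0/L1/L2 = -/ACDEG/- → run A
t=31: L0/L1/L2 = -/ACDEG/- → run A
t=32: L0/L1/L2 = -/CDEG/- → run C
t=33: L0/L1/L2 = -/CDEG/- → run C
t=34: L0/L1/L2 = -/CDEG/- → run C
t=35: L0/L1/L2 = -/CDEG/- → run C
t=36: L0/L1/L2 = -/DEG/- → run D
t=37: L0/L1/L2 = -/DEG/- → run D
t=38: L0/L1/L2 = -/DEG/- → run D
t=39: L0/L1/L2 = -/DEG/- → run D
t=40: L0/L1/L2 = -/EG/- → run E
t=41: L0/L1/L2 = -/EG/- → run E
t=42: L0/L1/L2 = -/G/- → run G
t=43: (idle)
t=44: (idle)
t=45: (idle)
t=46: (idle)
t=47: (idle)
t=48: (idle)
t=49: (idle)

running at tick 25 = G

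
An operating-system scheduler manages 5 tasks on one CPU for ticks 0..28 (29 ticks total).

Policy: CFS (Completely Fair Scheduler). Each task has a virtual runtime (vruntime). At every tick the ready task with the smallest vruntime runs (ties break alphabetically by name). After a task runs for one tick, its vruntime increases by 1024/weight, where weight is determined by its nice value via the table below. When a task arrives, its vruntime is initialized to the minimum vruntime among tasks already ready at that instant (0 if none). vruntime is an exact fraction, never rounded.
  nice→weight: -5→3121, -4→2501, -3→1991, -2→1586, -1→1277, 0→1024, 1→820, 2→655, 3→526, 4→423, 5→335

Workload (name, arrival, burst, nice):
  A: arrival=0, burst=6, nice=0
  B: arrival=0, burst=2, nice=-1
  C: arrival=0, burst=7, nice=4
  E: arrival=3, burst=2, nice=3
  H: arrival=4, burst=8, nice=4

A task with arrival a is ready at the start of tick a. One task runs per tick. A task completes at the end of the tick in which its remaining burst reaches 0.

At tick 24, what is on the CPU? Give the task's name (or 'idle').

t=0: vr[A=0 B=0 C=0] → run A
t=1: vr[A=1 B=0 C=0] → run B
t=2: vr[A=1 B=1024/1277 C=0] → run C
t=3: vr[A=1 B=1024/1277 C=1024/423 E=1024/1277] → run B
t=4: vr[A=1 C=1024/423 E=1024/1277 H=1024/1277] → run E
t=5: vr[A=1 C=1024/423 E=923136/335851 H=1024/1277] → run H
t=6: vr[A=1 C=1024/423 E=923136/335851 H=1740800/540171] → run A
t=7: vr[A=2 C=1024/423 E=923136/335851 H=1740800/540171] → run A
t=8: vr[A=3 C=1024/423 E=923136/335851 H=1740800/540171] → run C
t=9: vr[A=3 C=2048/423 E=923136/335851 H=1740800/540171] → run E
t=10: vr[A=3 C=2048/423 H=1740800/540171] → run A
t=11: vr[A=4 C=2048/423 H=1740800/540171] → run H
t=12: vr[A=4 C=2048/423 H=3048448/540171] → run A
t=13: vr[A=5 C=2048/423 H=3048448/540171] → run C
t=14: vr[A=5 C=1024/141 H=3048448/540171] → run A
t=15: vr[C=1024/141 H=3048448/540171] → run H
t=16: vr[C=1024/141 H=1452032/180057] → run C
t=17: vr[C=4096/423 H=1452032/180057] → run H
t=18: vr[C=4096/423 H=5663744/540171] → run C
t=19: vr[C=5120/423 H=5663744/540171] → run H
t=20: vr[C=5120/423 H=6971392/540171] → run C
t=21: vr[C=2048/141 H=6971392/540171] → run H
t=22: vr[C=2048/141 H=2759680/180057] → run C
t=23: vr[H=2759680/180057] → run H
t=24: vr[H=9586688/540171] → run H
t=25: (idle)
t=26: (idle)
t=27: (idle)
t=28: (idle)

running at tick 24 = H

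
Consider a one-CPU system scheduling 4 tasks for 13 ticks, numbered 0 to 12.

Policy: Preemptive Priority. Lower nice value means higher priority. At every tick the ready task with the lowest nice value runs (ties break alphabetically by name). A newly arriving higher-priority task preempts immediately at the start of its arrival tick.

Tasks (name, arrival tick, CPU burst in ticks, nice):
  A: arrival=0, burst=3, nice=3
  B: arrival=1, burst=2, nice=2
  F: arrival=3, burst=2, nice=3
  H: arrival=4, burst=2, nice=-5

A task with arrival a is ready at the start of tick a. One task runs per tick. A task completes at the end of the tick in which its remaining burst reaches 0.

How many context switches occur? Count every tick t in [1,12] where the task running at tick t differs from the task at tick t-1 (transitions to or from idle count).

t=0: ready={A} → run A
t=1: ready={A,B} → run B
t=2: ready={A,B} → run B
t=3: ready={A,F} → run A
t=4: ready={A,F,H} → run H
t=5: ready={A,F,H} → run H
t=6: ready={A,F} → run A
t=7: ready={F} → run F
t=8: ready={F} → run F
t=9: (idle)
t=10: (idle)
t=11: (idle)
t=12: (idle)

context switches = 6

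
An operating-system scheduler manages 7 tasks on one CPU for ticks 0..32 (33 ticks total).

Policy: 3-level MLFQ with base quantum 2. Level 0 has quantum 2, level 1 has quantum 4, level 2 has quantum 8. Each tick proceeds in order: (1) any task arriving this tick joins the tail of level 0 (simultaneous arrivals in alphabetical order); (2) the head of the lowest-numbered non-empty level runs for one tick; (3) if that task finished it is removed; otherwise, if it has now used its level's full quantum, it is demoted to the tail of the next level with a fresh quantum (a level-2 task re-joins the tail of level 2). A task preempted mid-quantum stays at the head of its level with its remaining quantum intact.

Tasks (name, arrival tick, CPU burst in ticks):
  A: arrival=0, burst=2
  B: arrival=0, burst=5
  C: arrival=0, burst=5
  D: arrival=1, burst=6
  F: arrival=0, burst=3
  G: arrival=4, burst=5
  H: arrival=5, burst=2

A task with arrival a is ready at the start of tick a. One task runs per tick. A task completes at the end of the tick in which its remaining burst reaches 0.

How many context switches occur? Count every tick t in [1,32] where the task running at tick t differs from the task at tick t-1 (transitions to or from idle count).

context switches = 12

t=0: L0/L1/L2 = ABCF/-/- → run A
t=1: L0/L1/L2 = ABCFD/-/- → run A
t=2: L0/L1/L2 = BCFD/-/- → run B
t=3: L0/L1/L2 = BCFD/-/- → run B
t=4: L0/L1/L2 = CFDG/B/- → run C
t=5: L0/L1/L2 = CFDGH/B/- → run C
t=6: L0/L1/L2 = FDGH/BC/- → run F
t=7: L0/L1/L2 = FDGH/BC/- → run F
t=8: L0/L1/L2 = DGH/BCF/- → run D
t=9: L0/L1/L2 = DGH/BCF/- → run D
t=10: L0/L1/L2 = GH/BCFD/- → run G
t=11: L0/L1/L2 = GH/BCFD/- → run G
t=12: L0/L1/L2 = H/BCFDG/- → run H
t=13: L0/L1/L2 = H/BCFDG/- → run H
t=14: L0/L1/L2 = -/BCFDG/- → run B
t=15: L0/L1/L2 = -/BCFDG/- → run B
t=16: L0/L1/L2 = -/BCFDG/- → run B
t=17: L0/L1/L2 = -/CFDG/- → run C
t=18: L0/L1/L2 = -/CFDG/- → run C
t=19: L0/L1/L2 = -/CFDG/- → run C
t=20: L0/L1/L2 = -/FDG/- → run F
t=21: L0/L1/L2 = -/DG/- → run D
t=22: L0/L1/L2 = -/DG/- → run D
t=23: L0/L1/L2 = -/DG/- → run D
t=24: L0/L1/L2 = -/DG/- → run D
t=25: L0/L1/L2 = -/G/- → run G
t=26: L0/L1/L2 = -/G/- → run G
t=27: L0/L1/L2 = -/G/- → run G
t=28: (idle)
t=29: (idle)
t=30: (idle)
t=31: (idle)
t=32: (idle)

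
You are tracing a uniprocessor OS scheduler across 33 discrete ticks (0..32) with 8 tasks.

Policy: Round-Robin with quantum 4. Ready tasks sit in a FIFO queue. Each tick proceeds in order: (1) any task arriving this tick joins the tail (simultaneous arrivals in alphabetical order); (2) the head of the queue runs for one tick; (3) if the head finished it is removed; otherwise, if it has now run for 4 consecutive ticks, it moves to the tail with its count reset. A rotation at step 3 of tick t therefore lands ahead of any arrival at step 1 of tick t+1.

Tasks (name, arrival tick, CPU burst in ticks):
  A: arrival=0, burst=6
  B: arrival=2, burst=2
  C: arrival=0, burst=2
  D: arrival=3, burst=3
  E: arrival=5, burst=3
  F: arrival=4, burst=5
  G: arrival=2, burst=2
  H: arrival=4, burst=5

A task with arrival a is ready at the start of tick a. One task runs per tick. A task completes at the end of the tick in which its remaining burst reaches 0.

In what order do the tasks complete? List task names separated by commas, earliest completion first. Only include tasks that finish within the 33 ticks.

t=0: queue=[A,C] q_used=0 → run A
t=1: queue=[A,C] q_used=1 → run A
t=2: queue=[A,C,B,G] q_used=2 → run A
t=3: queue=[A,C,B,G,D] q_used=3 → run A
t=4: queue=[C,B,G,D,A,F,H] q_used=0 → run C
t=5: queue=[C,B,G,D,A,F,H,E] q_used=1 → run C
t=6: queue=[B,G,D,A,F,H,E] q_used=0 → run B
t=7: queue=[B,G,D,A,F,H,E] q_used=1 → run B
t=8: queue=[G,D,A,F,H,E] q_used=0 → run G
t=9: queue=[G,D,A,F,H,E] q_used=1 → run G
t=10: queue=[D,A,F,H,E] q_used=0 → run D
t=11: queue=[D,A,F,H,E] q_used=1 → run D
t=12: queue=[D,A,F,H,E] q_used=2 → run D
t=13: queue=[A,F,H,E] q_used=0 → run A
t=14: queue=[A,F,H,E] q_used=1 → run A
t=15: queue=[F,H,E] q_used=0 → run F
t=16: queue=[F,H,E] q_used=1 → run F
t=17: queue=[F,H,E] q_used=2 → run F
t=18: queue=[F,H,E] q_used=3 → run F
t=19: queue=[H,E,F] q_used=0 → run H
t=20: queue=[H,E,F] q_used=1 → run H
t=21: queue=[H,E,F] q_used=2 → run H
t=22: queue=[H,E,F] q_used=3 → run H
t=23: queue=[E,F,H] q_used=0 → run E
t=24: queue=[E,F,H] q_used=1 → run E
t=25: queue=[E,F,H] q_used=2 → run E
t=26: queue=[F,H] q_used=0 → run F
t=27: queue=[H] q_used=0 → run H
t=28: (idle)
t=29: (idle)
t=30: (idle)
t=31: (idle)
t=32: (idle)

completion order = C, B, G, D, A, E, F, H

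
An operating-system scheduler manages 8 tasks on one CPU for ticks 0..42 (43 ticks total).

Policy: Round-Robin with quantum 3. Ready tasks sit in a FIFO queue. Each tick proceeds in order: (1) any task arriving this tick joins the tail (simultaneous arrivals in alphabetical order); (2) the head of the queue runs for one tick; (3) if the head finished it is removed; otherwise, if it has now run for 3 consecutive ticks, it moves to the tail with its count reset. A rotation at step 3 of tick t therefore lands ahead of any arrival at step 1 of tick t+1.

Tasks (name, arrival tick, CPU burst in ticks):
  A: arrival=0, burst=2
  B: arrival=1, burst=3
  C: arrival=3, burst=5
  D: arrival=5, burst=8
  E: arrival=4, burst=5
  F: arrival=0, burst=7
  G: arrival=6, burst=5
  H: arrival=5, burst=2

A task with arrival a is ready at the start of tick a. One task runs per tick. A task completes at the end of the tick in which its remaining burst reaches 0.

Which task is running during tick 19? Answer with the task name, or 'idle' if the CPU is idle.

running at tick 19 = D

t=0: queue=[A,F] q_used=0 → run A
t=1: queue=[A,F,B] q_used=1 → run A
t=2: queue=[F,B] q_used=0 → run F
t=3: queue=[F,B,C] q_used=1 → run F
t=4: queue=[F,B,C,E] q_used=2 → run F
t=5: queue=[B,C,E,F,D,H] q_used=0 → run B
t=6: queue=[B,C,E,F,D,H,G] q_used=1 → run B
t=7: queue=[B,C,E,F,D,H,G] q_used=2 → run B
t=8: queue=[C,E,F,D,H,G] q_used=0 → run C
t=9: queue=[C,E,F,D,H,G] q_used=1 → run C
t=10: queue=[C,E,F,D,H,G] q_used=2 → run C
t=11: queue=[E,F,D,H,G,C] q_used=0 → run E
t=12: queue=[E,F,D,H,G,C] q_used=1 → run E
t=13: queue=[E,F,D,H,G,C] q_used=2 → run E
t=14: queue=[F,D,H,G,C,E] q_used=0 → run F
t=15: queue=[F,D,H,G,C,E] q_used=1 → run F
t=16: queue=[F,D,H,G,C,E] q_used=2 → run F
t=17: queue=[D,H,G,C,E,F] q_used=0 → run D
t=18: queue=[D,H,G,C,E,F] q_used=1 → run D
t=19: queue=[D,H,G,C,E,F] q_used=2 → run D
t=20: queue=[H,G,C,E,F,D] q_used=0 → run H
t=21: queue=[H,G,C,E,F,D] q_used=1 → run H
t=22: queue=[G,C,E,F,D] q_used=0 → run G
t=23: queue=[G,C,E,F,D] q_used=1 → run G
t=24: queue=[G,C,E,F,D] q_used=2 → run G
t=25: queue=[C,E,F,D,G] q_used=0 → run C
t=26: queue=[C,E,F,D,G] q_used=1 → run C
t=27: queue=[E,F,D,G] q_used=0 → run E
t=28: queue=[E,F,D,G] q_used=1 → run E
t=29: queue=[F,D,G] q_used=0 → run F
t=30: queue=[D,G] q_used=0 → run D
t=31: queue=[D,G] q_used=1 → run D
t=32: queue=[D,G] q_used=2 → run D
t=33: queue=[G,D] q_used=0 → run G
t=34: queue=[G,D] q_used=1 → run G
t=35: queue=[D] q_used=0 → run D
t=36: queue=[D] q_used=1 → run D
t=37: (idle)
t=38: (idle)
t=39: (idle)
t=40: (idle)
t=41: (idle)
t=42: (idle)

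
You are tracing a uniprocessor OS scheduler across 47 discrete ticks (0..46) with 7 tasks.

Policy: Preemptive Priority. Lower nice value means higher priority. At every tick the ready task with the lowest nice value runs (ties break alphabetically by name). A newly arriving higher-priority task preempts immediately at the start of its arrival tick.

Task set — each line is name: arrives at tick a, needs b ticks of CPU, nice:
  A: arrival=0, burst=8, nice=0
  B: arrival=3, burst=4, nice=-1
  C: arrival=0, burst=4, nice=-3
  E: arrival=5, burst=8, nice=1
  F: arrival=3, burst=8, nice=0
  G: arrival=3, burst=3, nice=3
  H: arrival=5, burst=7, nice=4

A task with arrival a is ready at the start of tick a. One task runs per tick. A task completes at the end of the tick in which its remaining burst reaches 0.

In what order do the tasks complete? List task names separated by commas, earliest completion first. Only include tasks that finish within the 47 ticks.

completion order = C, B, A, F, E, G, H

t=0: ready={A,C} → run C
t=1: ready={A,C} → run C
t=2: ready={A,C} → run C
t=3: ready={A,B,C,F,G} → run C
t=4: ready={A,B,F,G} → run B
t=5: ready={A,B,E,F,G,H} → run B
t=6: ready={A,B,E,F,G,H} → run B
t=7: ready={A,B,E,F,G,H} → run B
t=8: ready={A,E,F,G,H} → run A
t=9: ready={A,E,F,G,H} → run A
t=10: ready={A,E,F,G,H} → run A
t=11: ready={A,E,F,G,H} → run A
t=12: ready={A,E,F,G,H} → run A
t=13: ready={A,E,F,G,H} → run A
t=14: ready={A,E,F,G,H} → run A
t=15: ready={A,E,F,G,H} → run A
t=16: ready={E,F,G,H} → run F
t=17: ready={E,F,G,H} → run F
t=18: ready={E,F,G,H} → run F
t=19: ready={E,F,G,H} → run F
t=20: ready={E,F,G,H} → run F
t=21: ready={E,F,G,H} → run F
t=22: ready={E,F,G,H} → run F
t=23: ready={E,F,G,H} → run F
t=24: ready={E,G,H} → run E
t=25: ready={E,G,H} → run E
t=26: ready={E,G,H} → run E
t=27: ready={E,G,H} → run E
t=28: ready={E,G,H} → run E
t=29: ready={E,G,H} → run E
t=30: ready={E,G,H} → run E
t=31: ready={E,G,H} → run E
t=32: ready={G,H} → run G
t=33: ready={G,H} → run G
t=34: ready={G,H} → run G
t=35: ready={H} → run H
t=36: ready={H} → run H
t=37: ready={H} → run H
t=38: ready={H} → run H
t=39: ready={H} → run H
t=40: ready={H} → run H
t=41: ready={H} → run H
t=42: (idle)
t=43: (idle)
t=44: (idle)
t=45: (idle)
t=46: (idle)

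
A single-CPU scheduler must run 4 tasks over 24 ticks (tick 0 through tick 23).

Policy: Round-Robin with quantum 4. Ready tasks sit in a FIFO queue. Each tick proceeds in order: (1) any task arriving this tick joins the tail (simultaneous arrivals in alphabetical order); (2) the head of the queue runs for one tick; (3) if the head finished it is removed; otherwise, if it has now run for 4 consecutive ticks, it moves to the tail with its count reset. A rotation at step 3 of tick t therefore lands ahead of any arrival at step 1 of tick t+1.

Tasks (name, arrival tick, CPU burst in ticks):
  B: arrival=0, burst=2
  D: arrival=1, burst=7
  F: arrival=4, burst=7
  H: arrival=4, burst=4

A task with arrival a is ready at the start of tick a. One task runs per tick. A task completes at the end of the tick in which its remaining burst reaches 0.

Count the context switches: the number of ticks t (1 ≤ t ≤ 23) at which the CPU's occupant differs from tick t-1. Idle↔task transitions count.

context switches = 6

t=0: queue=[B] q_used=0 → run B
t=1: queue=[B,D] q_used=1 → run B
t=2: queue=[D] q_used=0 → run D
t=3: queue=[D] q_used=1 → run D
t=4: queue=[D,F,H] q_used=2 → run D
t=5: queue=[D,F,H] q_used=3 → run D
t=6: queue=[F,H,D] q_used=0 → run F
t=7: queue=[F,H,D] q_used=1 → run F
t=8: queue=[F,H,D] q_used=2 → run F
t=9: queue=[F,H,D] q_used=3 → run F
t=10: queue=[H,D,F] q_used=0 → run H
t=11: queue=[H,D,F] q_used=1 → run H
t=12: queue=[H,D,F] q_used=2 → run H
t=13: queue=[H,D,F] q_used=3 → run H
t=14: queue=[D,F] q_used=0 → run D
t=15: queue=[D,F] q_used=1 → run D
t=16: queue=[D,F] q_used=2 → run D
t=17: queue=[F] q_used=0 → run F
t=18: queue=[F] q_used=1 → run F
t=19: queue=[F] q_used=2 → run F
t=20: (idle)
t=21: (idle)
t=22: (idle)
t=23: (idle)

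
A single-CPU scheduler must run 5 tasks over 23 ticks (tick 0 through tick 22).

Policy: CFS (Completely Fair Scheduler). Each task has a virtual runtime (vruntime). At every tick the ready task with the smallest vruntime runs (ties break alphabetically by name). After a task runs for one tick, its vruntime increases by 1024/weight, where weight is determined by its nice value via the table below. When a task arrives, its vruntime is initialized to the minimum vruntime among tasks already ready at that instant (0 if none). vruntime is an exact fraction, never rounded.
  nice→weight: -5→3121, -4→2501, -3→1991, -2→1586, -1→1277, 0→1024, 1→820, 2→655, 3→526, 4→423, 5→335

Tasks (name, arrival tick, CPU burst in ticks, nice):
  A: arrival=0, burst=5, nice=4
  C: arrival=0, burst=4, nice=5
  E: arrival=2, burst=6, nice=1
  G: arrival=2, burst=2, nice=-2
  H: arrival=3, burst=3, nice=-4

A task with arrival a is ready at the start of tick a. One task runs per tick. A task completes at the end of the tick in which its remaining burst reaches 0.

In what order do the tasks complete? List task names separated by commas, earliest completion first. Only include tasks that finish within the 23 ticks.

completion order = G, H, E, C, A

t=0: vr[A=0 C=0] → run A
t=1: vr[A=1024/423 C=0] → run C
t=2: vr[A=1024/423 C=1024/335 E=1024/423 G=1024/423] → run A
t=3: vr[A=2048/423 C=1024/335 E=1024/423 G=1024/423 H=1024/423] → run E
t=4: vr[A=2048/423 C=1024/335 E=318208/86715 G=1024/423 H=1024/423] → run G
t=5: vr[A=2048/423 C=1024/335 E=318208/86715 G=1028608/335439 H=1024/423] → run H
t=6: vr[A=2048/423 C=1024/335 E=318208/86715 G=1028608/335439 H=2994176/1057923] → run H
t=7: vr[A=2048/423 C=1024/335 E=318208/86715 G=1028608/335439 H=3427328/1057923] → run C
t=8: vr[A=2048/423 C=2048/335 E=318208/86715 G=1028608/335439 H=3427328/1057923] → run G
t=9: vr[A=2048/423 C=2048/335 E=318208/86715 H=3427328/1057923] → run H
t=10: vr[A=2048/423 C=2048/335 E=318208/86715] → run E
t=11: vr[A=2048/423 C=2048/335 E=426496/86715] → run A
t=12: vr[A=1024/141 C=2048/335 E=426496/86715] → run E
t=13: vr[A=1024/141 C=2048/335 E=534784/86715] → run C
t=14: vr[A=1024/141 C=3072/335 E=534784/86715] → run E
t=15: vr[A=1024/141 C=3072/335 E=643072/86715] → run A
t=16: vr[A=4096/423 C=3072/335 E=643072/86715] → run E
t=17: vr[A=4096/423 C=3072/335 E=150272/17343] → run E
t=18: vr[A=4096/423 C=3072/335] → run C
t=19: vr[A=4096/423] → run A
t=20: (idle)
t=21: (idle)
t=22: (idle)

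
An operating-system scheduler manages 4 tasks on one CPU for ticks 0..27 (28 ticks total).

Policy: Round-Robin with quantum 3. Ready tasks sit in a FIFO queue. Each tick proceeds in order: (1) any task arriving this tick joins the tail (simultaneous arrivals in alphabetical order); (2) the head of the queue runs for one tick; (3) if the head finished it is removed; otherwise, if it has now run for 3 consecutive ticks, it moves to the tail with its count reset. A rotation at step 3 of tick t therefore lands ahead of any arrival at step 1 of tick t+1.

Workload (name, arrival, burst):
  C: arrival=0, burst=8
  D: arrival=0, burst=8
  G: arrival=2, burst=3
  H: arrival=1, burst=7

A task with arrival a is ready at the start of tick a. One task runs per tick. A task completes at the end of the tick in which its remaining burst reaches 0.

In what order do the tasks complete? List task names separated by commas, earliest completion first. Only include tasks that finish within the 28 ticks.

completion order = G, C, D, H

t=0: queue=[C,D] q_used=0 → run C
t=1: queue=[C,D,H] q_used=1 → run C
t=2: queue=[C,D,H,G] q_used=2 → run C
t=3: queue=[D,H,G,C] q_used=0 → run D
t=4: queue=[D,H,G,C] q_used=1 → run D
t=5: queue=[D,H,G,C] q_used=2 → run D
t=6: queue=[H,G,C,D] q_used=0 → run H
t=7: queue=[H,G,C,D] q_used=1 → run H
t=8: queue=[H,G,C,D] q_used=2 → run H
t=9: queue=[G,C,D,H] q_used=0 → run G
t=10: queue=[G,C,D,H] q_used=1 → run G
t=11: queue=[G,C,D,H] q_used=2 → run G
t=12: queue=[C,D,H] q_used=0 → run C
t=13: queue=[C,D,H] q_used=1 → run C
t=14: queue=[C,D,H] q_used=2 → run C
t=15: queue=[D,H,C] q_used=0 → run D
t=16: queue=[D,H,C] q_used=1 → run D
t=17: queue=[D,H,C] q_used=2 → run D
t=18: queue=[H,C,D] q_used=0 → run H
t=19: queue=[H,C,D] q_used=1 → run H
t=20: queue=[H,C,D] q_used=2 → run H
t=21: queue=[C,D,H] q_used=0 → run C
t=22: queue=[C,D,H] q_used=1 → run C
t=23: queue=[D,H] q_used=0 → run D
t=24: queue=[D,H] q_used=1 → run D
t=25: queue=[H] q_used=0 → run H
t=26: (idle)
t=27: (idle)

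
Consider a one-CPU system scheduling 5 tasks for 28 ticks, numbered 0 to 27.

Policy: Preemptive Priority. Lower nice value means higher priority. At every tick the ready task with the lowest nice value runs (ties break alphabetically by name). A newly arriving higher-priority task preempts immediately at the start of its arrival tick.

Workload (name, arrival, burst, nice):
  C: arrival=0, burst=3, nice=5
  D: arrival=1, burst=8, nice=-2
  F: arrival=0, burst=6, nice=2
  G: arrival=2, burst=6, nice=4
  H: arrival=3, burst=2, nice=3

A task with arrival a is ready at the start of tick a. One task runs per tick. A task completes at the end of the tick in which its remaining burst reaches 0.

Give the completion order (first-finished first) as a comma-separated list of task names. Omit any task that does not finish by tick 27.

completion order = D, F, H, G, C

t=0: ready={C,F} → run F
t=1: ready={C,D,F} → run D
t=2: ready={C,D,F,G} → run D
t=3: ready={C,D,F,G,H} → run D
t=4: ready={C,D,F,G,H} → run D
t=5: ready={C,D,F,G,H} → run D
t=6: ready={C,D,F,G,H} → run D
t=7: ready={C,D,F,G,H} → run D
t=8: ready={C,D,F,G,H} → run D
t=9: ready={C,F,G,H} → run F
t=10: ready={C,F,G,H} → run F
t=11: ready={C,F,G,H} → run F
t=12: ready={C,F,G,H} → run F
t=13: ready={C,F,G,H} → run F
t=14: ready={C,G,H} → run H
t=15: ready={C,G,H} → run H
t=16: ready={C,G} → run G
t=17: ready={C,G} → run G
t=18: ready={C,G} → run G
t=19: ready={C,G} → run G
t=20: ready={C,G} → run G
t=21: ready={C,G} → run G
t=22: ready={C} → run C
t=23: ready={C} → run C
t=24: ready={C} → run C
t=25: (idle)
t=26: (idle)
t=27: (idle)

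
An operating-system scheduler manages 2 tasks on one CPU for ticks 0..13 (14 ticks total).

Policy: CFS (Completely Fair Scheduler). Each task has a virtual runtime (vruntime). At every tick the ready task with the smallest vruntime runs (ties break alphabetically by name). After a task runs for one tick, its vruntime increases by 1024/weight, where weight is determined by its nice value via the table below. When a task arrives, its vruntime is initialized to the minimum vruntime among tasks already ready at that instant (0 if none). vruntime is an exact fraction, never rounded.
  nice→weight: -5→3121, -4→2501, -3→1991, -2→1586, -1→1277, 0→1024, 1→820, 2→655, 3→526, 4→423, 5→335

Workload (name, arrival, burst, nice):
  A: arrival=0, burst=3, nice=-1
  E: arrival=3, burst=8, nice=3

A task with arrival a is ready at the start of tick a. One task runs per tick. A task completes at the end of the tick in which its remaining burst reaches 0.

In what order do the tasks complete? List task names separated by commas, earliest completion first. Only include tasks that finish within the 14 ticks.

completion order = A, E

t=0: vr[A=0] → run A
t=1: vr[A=1024/1277] → run A
t=2: vr[A=2048/1277] → run A
t=3: vr[E=0] → run E
t=4: vr[E=512/263] → run E
t=5: vr[E=1024/263] → run E
t=6: vr[E=1536/263] → run E
t=7: vr[E=2048/263] → run E
t=8: vr[E=2560/263] → run E
t=9: vr[E=3072/263] → run E
t=10: vr[E=3584/263] → run E
t=11: (idle)
t=12: (idle)
t=13: (idle)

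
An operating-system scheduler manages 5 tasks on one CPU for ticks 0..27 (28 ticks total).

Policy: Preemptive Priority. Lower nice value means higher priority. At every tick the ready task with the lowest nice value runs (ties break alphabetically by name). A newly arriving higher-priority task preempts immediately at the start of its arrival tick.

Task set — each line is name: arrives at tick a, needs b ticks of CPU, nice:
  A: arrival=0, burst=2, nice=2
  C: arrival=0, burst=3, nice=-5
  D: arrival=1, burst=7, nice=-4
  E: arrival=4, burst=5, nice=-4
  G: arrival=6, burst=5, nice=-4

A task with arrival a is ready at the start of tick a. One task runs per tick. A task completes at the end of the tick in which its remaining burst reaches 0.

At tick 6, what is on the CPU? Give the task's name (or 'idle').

running at tick 6 = D

t=0: ready={A,C} → run C
t=1: ready={A,C,D} → run C
t=2: ready={A,C,D} → run C
t=3: ready={A,D} → run D
t=4: ready={A,D,E} → run D
t=5: ready={A,D,E} → run D
t=6: ready={A,D,E,G} → run D
t=7: ready={A,D,E,G} → run D
t=8: ready={A,D,E,G} → run D
t=9: ready={A,D,E,G} → run D
t=10: ready={A,E,G} → run E
t=11: ready={A,E,G} → run E
t=12: ready={A,E,G} → run E
t=13: ready={A,E,G} → run E
t=14: ready={A,E,G} → run E
t=15: ready={A,G} → run G
t=16: ready={A,G} → run G
t=17: ready={A,G} → run G
t=18: ready={A,G} → run G
t=19: ready={A,G} → run G
t=20: ready={A} → run A
t=21: ready={A} → run A
t=22: (idle)
t=23: (idle)
t=24: (idle)
t=25: (idle)
t=26: (idle)
t=27: (idle)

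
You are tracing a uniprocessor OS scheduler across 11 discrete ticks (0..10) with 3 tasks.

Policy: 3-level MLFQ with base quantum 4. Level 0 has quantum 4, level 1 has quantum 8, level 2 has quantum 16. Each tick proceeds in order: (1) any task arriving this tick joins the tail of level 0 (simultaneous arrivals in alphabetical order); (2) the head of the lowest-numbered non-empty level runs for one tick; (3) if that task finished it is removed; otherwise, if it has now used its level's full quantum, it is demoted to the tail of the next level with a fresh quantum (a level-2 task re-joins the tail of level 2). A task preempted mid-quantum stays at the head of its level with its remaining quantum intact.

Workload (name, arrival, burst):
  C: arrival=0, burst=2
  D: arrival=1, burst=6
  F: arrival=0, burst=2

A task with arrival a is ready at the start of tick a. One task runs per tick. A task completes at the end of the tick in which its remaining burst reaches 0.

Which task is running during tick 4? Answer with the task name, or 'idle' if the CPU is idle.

running at tick 4 = D

t=0: L0/L1/L2 = CF/-/- → run C
t=1: L0/L1/L2 = CFD/-/- → run C
t=2: L0/L1/L2 = FD/-/- → run F
t=3: L0/L1/L2 = FD/-/- → run F
t=4: L0/L1/L2 = D/-/- → run D
t=5: L0/L1/L2 = D/-/- → run D
t=6: L0/L1/L2 = D/-/- → run D
t=7: L0/L1/L2 = D/-/- → run D
t=8: L0/L1/L2 = -/D/- → run D
t=9: L0/L1/L2 = -/D/- → run D
t=10: (idle)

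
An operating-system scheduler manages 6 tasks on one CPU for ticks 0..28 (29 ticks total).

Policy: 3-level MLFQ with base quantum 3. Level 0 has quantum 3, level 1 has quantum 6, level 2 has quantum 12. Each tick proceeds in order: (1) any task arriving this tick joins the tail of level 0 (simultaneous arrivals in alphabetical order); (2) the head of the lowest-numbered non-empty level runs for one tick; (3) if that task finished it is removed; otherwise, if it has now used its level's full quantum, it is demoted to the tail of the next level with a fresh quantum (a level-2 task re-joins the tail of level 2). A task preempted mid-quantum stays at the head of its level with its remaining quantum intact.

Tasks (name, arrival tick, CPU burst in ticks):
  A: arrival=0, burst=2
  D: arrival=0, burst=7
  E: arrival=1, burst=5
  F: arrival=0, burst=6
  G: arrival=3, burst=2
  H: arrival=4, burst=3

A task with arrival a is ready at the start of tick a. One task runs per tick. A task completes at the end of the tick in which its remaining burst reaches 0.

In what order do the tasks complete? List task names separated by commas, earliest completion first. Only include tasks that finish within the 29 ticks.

t=0: L0/L1/L2 = ADF/-/- → run A
t=1: L0/L1/L2 = ADFE/-/- → run A
t=2: L0/L1/L2 = DFE/-/- → run D
t=3: L0/L1/L2 = DFEG/-/- → run D
t=4: L0/L1/L2 = DFEGH/-/- → run D
t=5: L0/L1/L2 = FEGH/D/- → run F
t=6: L0/L1/L2 = FEGH/D/- → run F
t=7: L0/L1/L2 = FEGH/D/- → run F
t=8: L0/L1/L2 = EGH/DF/- → run E
t=9: L0/L1/L2 = EGH/DF/- → run E
t=10: L0/L1/L2 = EGH/DF/- → run E
t=11: L0/L1/L2 = GH/DFE/- → run G
t=12: L0/L1/L2 = GH/DFE/- → run G
t=13: L0/L1/L2 = H/DFE/- → run H
t=14: L0/L1/L2 = H/DFE/- → run H
t=15: L0/L1/L2 = H/DFE/- → run H
t=16: L0/L1/L2 = -/DFE/- → run D
t=17: L0/L1/L2 = -/DFE/- → run D
t=18: L0/L1/L2 = -/DFE/- → run D
t=19: L0/L1/L2 = -/DFE/- → run D
t=20: L0/L1/L2 = -/FE/- → run F
t=21: L0/L1/L2 = -/FE/- → run F
t=22: L0/L1/L2 = -/FE/- → run F
t=23: L0/L1/L2 = -/E/- → run E
t=24: L0/L1/L2 = -/E/- → run E
t=25: (idle)
t=26: (idle)
t=27: (idle)
t=28: (idle)

completion order = A, G, H, D, F, E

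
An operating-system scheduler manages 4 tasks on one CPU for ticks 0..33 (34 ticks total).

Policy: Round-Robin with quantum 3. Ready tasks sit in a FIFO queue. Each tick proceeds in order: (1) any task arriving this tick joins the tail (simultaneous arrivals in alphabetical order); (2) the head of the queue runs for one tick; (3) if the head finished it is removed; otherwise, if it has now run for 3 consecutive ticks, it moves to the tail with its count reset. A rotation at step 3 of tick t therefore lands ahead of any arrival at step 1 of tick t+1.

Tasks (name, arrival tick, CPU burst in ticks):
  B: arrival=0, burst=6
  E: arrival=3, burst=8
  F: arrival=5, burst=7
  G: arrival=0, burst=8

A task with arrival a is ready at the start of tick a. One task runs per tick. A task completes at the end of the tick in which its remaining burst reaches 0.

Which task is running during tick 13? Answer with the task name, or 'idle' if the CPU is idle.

t=0: queue=[B,G] q_used=0 → run B
t=1: queue=[B,G] q_used=1 → run B
t=2: queue=[B,G] q_used=2 → run B
t=3: queue=[G,B,E] q_used=0 → run G
t=4: queue=[G,B,E] q_used=1 → run G
t=5: queue=[G,B,E,F] q_used=2 → run G
t=6: queue=[B,E,F,G] q_used=0 → run B
t=7: queue=[B,E,F,G] q_used=1 → run B
t=8: queue=[B,E,F,G] q_used=2 → run B
t=9: queue=[E,F,G] q_used=0 → run E
t=10: queue=[E,F,G] q_used=1 → run E
t=11: queue=[E,F,G] q_used=2 → run E
t=12: queue=[F,G,E] q_used=0 → run F
t=13: queue=[F,G,E] q_used=1 → run F
t=14: queue=[F,G,E] q_used=2 → run F
t=15: queue=[G,E,F] q_used=0 → run G
t=16: queue=[G,E,F] q_used=1 → run G
t=17: queue=[G,E,F] q_used=2 → run G
t=18: queue=[E,F,G] q_used=0 → run E
t=19: queue=[E,F,G] q_used=1 → run E
t=20: queue=[E,F,G] q_used=2 → run E
t=21: queue=[F,G,E] q_used=0 → run F
t=22: queue=[F,G,E] q_used=1 → run F
t=23: queue=[F,G,E] q_used=2 → run F
t=24: queue=[G,E,F] q_used=0 → run G
t=25: queue=[G,E,F] q_used=1 → run G
t=26: queue=[E,F] q_used=0 → run E
t=27: queue=[E,F] q_used=1 → run E
t=28: queue=[F] q_used=0 → run F
t=29: (idle)
t=30: (idle)
t=31: (idle)
t=32: (idle)
t=33: (idle)

running at tick 13 = F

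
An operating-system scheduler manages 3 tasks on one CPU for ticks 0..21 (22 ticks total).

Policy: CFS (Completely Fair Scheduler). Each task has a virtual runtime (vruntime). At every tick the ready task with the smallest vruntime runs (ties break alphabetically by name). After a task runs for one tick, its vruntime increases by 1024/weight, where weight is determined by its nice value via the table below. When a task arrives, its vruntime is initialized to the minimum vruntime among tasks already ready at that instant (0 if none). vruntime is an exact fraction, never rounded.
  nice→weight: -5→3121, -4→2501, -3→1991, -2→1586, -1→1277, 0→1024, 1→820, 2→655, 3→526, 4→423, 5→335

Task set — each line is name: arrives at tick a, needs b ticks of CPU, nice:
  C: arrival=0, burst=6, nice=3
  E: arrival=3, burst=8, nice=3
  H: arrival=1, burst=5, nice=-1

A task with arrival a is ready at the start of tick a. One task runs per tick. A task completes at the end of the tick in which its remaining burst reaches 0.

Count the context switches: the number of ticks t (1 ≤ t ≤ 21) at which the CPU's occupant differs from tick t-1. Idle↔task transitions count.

t=0: vr[C=0] → run C
t=1: vr[C=512/263 H=512/263] → run C
t=2: vr[C=1024/263 H=512/263] → run H
t=3: vr[C=1024/263 E=923136/335851 H=923136/335851] → run E
t=4: vr[C=1024/263 E=1576960/335851 H=923136/335851] → run H
t=5: vr[C=1024/263 E=1576960/335851 H=1192448/335851] → run H
t=6: vr[C=1024/263 E=1576960/335851 H=1461760/335851] → run C
t=7: vr[C=1536/263 E=1576960/335851 H=1461760/335851] → run H
t=8: vr[C=1536/263 E=1576960/335851 H=1731072/335851] → run E
t=9: vr[C=1536/263 E=2230784/335851 H=1731072/335851] → run H
t=10: vr[C=1536/263 E=2230784/335851] → run C
t=11: vr[C=2048/263 E=2230784/335851] → run E
t=12: vr[C=2048/263 E=2884608/335851] → run C
t=13: vr[C=2560/263 E=2884608/335851] → run E
t=14: vr[C=2560/263 E=3538432/335851] → run C
t=15: vr[E=3538432/335851] → run E
t=16: vr[E=4192256/335851] → run E
t=17: vr[E=4846080/335851] → run E
t=18: vr[E=5499904/335851] → run E
t=19: (idle)
t=20: (idle)
t=21: (idle)

context switches = 14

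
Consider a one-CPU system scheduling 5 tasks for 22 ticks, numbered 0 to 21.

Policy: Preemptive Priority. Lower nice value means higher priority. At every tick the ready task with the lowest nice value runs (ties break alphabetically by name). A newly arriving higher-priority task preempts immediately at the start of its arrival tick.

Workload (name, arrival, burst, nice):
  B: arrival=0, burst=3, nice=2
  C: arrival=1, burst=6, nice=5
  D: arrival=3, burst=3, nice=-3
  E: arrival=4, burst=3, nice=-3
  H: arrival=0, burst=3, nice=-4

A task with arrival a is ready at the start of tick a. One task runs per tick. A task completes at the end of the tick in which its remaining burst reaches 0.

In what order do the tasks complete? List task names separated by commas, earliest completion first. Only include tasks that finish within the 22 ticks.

completion order = H, D, E, B, C

t=0: ready={B,H} → run H
t=1: ready={B,C,H} → run H
t=2: ready={B,C,H} → run H
t=3: ready={B,C,D} → run D
t=4: ready={B,C,D,E} → run D
t=5: ready={B,C,D,E} → run D
t=6: ready={B,C,E} → run E
t=7: ready={B,C,E} → run E
t=8: ready={B,C,E} → run E
t=9: ready={B,C} → run B
t=10: ready={B,C} → run B
t=11: ready={B,C} → run B
t=12: ready={C} → run C
t=13: ready={C} → run C
t=14: ready={C} → run C
t=15: ready={C} → run C
t=16: ready={C} → run C
t=17: ready={C} → run C
t=18: (idle)
t=19: (idle)
t=20: (idle)
t=21: (idle)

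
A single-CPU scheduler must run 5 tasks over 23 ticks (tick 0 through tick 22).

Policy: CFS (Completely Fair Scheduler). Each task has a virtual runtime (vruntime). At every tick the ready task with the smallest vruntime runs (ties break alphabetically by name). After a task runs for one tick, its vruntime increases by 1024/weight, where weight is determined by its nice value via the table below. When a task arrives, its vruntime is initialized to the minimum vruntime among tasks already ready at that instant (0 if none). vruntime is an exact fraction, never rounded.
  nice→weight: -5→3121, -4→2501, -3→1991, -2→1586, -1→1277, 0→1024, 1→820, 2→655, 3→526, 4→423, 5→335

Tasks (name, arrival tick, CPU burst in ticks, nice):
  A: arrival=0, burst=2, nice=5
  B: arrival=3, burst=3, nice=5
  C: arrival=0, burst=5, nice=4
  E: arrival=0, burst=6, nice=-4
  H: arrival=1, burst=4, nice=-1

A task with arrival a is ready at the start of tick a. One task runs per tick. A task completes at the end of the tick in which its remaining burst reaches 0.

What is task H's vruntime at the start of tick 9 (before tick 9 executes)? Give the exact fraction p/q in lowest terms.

vruntime(H, start of tick 9) = 2048/1277

t=0: vr[A=0 C=0 E=0] → run A
t=1: vr[A=1024/335 C=0 E=0 H=0] → run C
t=2: vr[A=1024/335 C=1024/423 E=0 H=0] → run E
t=3: vr[A=1024/335 B=0 C=1024/423 E=1024/2501 H=0] → run B
t=4: vr[A=1024/335 B=1024/335 C=1024/423 E=1024/2501 H=0] → run H
t=5: vr[A=1024/335 B=1024/335 C=1024/423 E=1024/2501 H=1024/1277] → run E
t=6: vr[A=1024/335 B=1024/335 C=1024/423 E=2048/2501 H=1024/1277] → run H
t=7: vr[A=1024/335 B=1024/335 C=1024/423 E=2048/2501 H=2048/1277] → run E
t=8: vr[A=1024/335 B=1024/335 C=1024/423 E=3072/2501 H=2048/1277] → run E
t=9: vr[A=1024/335 B=1024/335 C=1024/423 E=4096/2501 H=2048/1277] → run H
t=10: vr[A=1024/335 B=1024/335 C=1024/423 E=4096/2501 H=3072/1277] → run E
t=11: vr[A=1024/335 B=1024/335 C=1024/423 E=5120/2501 H=3072/1277] → run E
t=12: vr[A=1024/335 B=1024/335 C=1024/423 H=3072/1277] → run H
t=13: vr[A=1024/335 B=1024/335 C=1024/423] → run C
t=14: vr[A=1024/335 B=1024/335 C=2048/423] → run A
t=15: vr[B=1024/335 C=2048/423] → run B
t=16: vr[B=2048/335 C=2048/423] → run C
t=17: vr[B=2048/335 C=1024/141] → run B
t=18: vr[C=1024/141] → run C
t=19: vr[C=4096/423] → run C
t=20: (idle)
t=21: (idle)
t=22: (idle)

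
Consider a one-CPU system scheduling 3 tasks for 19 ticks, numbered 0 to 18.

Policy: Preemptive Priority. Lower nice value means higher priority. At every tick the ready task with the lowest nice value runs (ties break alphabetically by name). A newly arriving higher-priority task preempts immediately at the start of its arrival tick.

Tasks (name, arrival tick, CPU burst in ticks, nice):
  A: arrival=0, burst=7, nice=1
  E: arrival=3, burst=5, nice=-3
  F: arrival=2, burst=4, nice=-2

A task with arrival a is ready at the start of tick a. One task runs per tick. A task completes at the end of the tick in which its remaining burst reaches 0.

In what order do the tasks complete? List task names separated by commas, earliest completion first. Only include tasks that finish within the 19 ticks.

t=0: ready={A} → run A
t=1: ready={A} → run A
t=2: ready={A,F} → run F
t=3: ready={A,E,F} → run E
t=4: ready={A,E,F} → run E
t=5: ready={A,E,F} → run E
t=6: ready={A,E,F} → run E
t=7: ready={A,E,F} → run E
t=8: ready={A,F} → run F
t=9: ready={A,F} → run F
t=10: ready={A,F} → run F
t=11: ready={A} → run A
t=12: ready={A} → run A
t=13: ready={A} → run A
t=14: ready={A} → run A
t=15: ready={A} → run A
t=16: (idle)
t=17: (idle)
t=18: (idle)

completion order = E, F, A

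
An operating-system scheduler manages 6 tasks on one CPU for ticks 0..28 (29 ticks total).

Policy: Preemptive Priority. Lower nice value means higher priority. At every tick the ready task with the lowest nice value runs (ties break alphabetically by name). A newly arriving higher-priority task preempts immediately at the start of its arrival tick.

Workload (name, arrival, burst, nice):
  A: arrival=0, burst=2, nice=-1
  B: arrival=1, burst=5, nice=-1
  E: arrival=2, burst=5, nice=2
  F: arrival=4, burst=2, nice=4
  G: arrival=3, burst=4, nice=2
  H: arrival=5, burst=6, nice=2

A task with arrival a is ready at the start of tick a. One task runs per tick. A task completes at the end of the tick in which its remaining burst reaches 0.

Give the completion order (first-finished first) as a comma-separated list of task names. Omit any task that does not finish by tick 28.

t=0: ready={A} → run A
t=1: ready={A,B} → run A
t=2: ready={B,E} → run B
t=3: ready={B,E,G} → run B
t=4: ready={B,E,F,G} → run B
t=5: ready={B,E,F,G,H} → run B
t=6: ready={B,E,F,G,H} → run B
t=7: ready={E,F,G,H} → run E
t=8: ready={E,F,G,H} → run E
t=9: ready={E,F,G,H} → run E
t=10: ready={E,F,G,H} → run E
t=11: ready={E,F,G,H} → run E
t=12: ready={F,G,H} → run G
t=13: ready={F,G,H} → run G
t=14: ready={F,G,H} → run G
t=15: ready={F,G,H} → run G
t=16: ready={F,H} → run H
t=17: ready={F,H} → run H
t=18: ready={F,H} → run H
t=19: ready={F,H} → run H
t=20: ready={F,H} → run H
t=21: ready={F,H} → run H
t=22: ready={F} → run F
t=23: ready={F} → run F
t=24: (idle)
t=25: (idle)
t=26: (idle)
t=27: (idle)
t=28: (idle)

completion order = A, B, E, G, H, F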